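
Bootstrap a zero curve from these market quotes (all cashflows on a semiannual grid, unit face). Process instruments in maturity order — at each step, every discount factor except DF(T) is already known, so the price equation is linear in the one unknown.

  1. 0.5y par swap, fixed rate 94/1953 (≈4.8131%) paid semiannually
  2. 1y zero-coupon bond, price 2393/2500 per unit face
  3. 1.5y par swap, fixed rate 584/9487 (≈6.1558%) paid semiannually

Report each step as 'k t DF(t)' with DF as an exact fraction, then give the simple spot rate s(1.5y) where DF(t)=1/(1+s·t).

step 1 [0.5y] swap r/2=47/1953: DF=(1 − 47/1953·(0))/(1+47/1953) = 1953/2000 ≈ 0.976500
step 2 [1y] zero: DF = P = 2393/2500 ≈ 0.957200
step 3 [1.5y] swap r/2=292/9487: DF=(1 − 292/9487·(0.976500+0.957200))/(1+292/9487) = 2281/2500 ≈ 0.912400

1 1/2 1953/2000
2 1 2393/2500
3 3/2 2281/2500
s(1.5y) = (1/(2281/2500) − 1)/(3/2) = 146/2281 ≈ 6.4007%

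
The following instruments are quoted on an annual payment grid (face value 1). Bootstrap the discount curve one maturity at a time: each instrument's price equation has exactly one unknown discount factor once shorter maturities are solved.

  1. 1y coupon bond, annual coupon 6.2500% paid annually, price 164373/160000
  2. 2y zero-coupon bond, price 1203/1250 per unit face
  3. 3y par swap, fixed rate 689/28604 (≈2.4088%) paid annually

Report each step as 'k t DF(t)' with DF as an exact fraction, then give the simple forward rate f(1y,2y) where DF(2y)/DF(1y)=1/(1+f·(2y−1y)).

1 1 9669/10000
2 2 1203/1250
3 3 9311/10000
f(1y,2y) = ((9669/10000)/(1203/1250) − 1)/(1) = 15/3208 ≈ 0.4676%

step 1 [1y] bond c/1=1/16: DF=(164373/160000 − 1/16·(0))/(1+1/16) = 9669/10000 ≈ 0.966900
step 2 [2y] zero: DF = P = 1203/1250 ≈ 0.962400
step 3 [3y] swap r/1=689/28604: DF=(1 − 689/28604·(0.966900+0.962400))/(1+689/28604) = 9311/10000 ≈ 0.931100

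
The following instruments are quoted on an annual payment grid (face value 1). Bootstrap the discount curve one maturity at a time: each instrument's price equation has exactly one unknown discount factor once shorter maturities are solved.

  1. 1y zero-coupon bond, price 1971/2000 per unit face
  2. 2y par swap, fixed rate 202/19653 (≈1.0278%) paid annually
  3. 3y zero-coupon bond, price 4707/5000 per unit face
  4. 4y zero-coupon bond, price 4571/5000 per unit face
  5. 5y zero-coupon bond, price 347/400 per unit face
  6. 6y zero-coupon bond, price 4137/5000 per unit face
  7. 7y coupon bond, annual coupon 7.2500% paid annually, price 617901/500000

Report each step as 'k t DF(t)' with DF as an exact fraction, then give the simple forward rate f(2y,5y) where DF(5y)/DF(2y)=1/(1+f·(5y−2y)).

step 1 [1y] zero: DF = P = 1971/2000 ≈ 0.985500
step 2 [2y] swap r/1=202/19653: DF=(1 − 202/19653·(0.985500))/(1+202/19653) = 4899/5000 ≈ 0.979800
step 3 [3y] zero: DF = P = 4707/5000 ≈ 0.941400
step 4 [4y] zero: DF = P = 4571/5000 ≈ 0.914200
step 5 [5y] zero: DF = P = 347/400 ≈ 0.867500
step 6 [6y] zero: DF = P = 4137/5000 ≈ 0.827400
step 7 [7y] bond c/1=29/400: DF=(617901/500000 − 29/400·(0.985500+0.979800+0.941400+0.914200+0.867500+0.827400))/(1+29/400) = 3897/5000 ≈ 0.779400

1 1 1971/2000
2 2 4899/5000
3 3 4707/5000
4 4 4571/5000
5 5 347/400
6 6 4137/5000
7 7 3897/5000
f(2y,5y) = ((4899/5000)/(347/400) − 1)/(3) = 1123/26025 ≈ 4.3151%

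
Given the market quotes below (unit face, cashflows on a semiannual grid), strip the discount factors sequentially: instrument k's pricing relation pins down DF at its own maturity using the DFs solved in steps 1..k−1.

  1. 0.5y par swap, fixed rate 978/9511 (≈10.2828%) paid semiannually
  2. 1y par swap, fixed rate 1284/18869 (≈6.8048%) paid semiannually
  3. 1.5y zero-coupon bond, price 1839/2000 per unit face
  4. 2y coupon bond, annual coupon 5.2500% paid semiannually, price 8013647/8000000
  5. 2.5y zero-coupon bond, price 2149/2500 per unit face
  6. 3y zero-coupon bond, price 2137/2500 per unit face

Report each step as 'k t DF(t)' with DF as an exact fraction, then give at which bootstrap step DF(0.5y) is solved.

step 1 [0.5y] swap r/2=489/9511: DF=(1 − 489/9511·(0))/(1+489/9511) = 9511/10000 ≈ 0.951100
step 2 [1y] swap r/2=642/18869: DF=(1 − 642/18869·(0.951100))/(1+642/18869) = 4679/5000 ≈ 0.935800
step 3 [1.5y] zero: DF = P = 1839/2000 ≈ 0.919500
step 4 [2y] bond c/2=21/800: DF=(8013647/8000000 − 21/800·(0.951100+0.935800+0.919500))/(1+21/800) = 9043/10000 ≈ 0.904300
step 5 [2.5y] zero: DF = P = 2149/2500 ≈ 0.859600
step 6 [3y] zero: DF = P = 2137/2500 ≈ 0.854800

1 1/2 9511/10000
2 1 4679/5000
3 3/2 1839/2000
4 2 9043/10000
5 5/2 2149/2500
6 3 2137/2500
DF(0.5y) is solved at step 1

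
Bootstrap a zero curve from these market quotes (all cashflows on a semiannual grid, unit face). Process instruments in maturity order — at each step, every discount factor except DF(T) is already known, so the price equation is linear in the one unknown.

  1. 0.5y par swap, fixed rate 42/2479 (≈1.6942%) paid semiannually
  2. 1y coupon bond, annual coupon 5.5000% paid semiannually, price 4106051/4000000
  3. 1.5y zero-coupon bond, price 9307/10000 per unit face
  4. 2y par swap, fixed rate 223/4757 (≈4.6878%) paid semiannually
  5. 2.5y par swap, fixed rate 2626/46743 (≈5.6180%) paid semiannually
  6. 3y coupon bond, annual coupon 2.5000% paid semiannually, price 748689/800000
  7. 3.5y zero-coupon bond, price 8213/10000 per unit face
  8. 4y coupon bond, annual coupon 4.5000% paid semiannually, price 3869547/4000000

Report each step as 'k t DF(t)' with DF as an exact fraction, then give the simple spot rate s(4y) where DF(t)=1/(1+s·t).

step 1 [0.5y] swap r/2=21/2479: DF=(1 − 21/2479·(0))/(1+21/2479) = 2479/2500 ≈ 0.991600
step 2 [1y] bond c/2=11/400: DF=(4106051/4000000 − 11/400·(0.991600))/(1+11/400) = 389/400 ≈ 0.972500
step 3 [1.5y] zero: DF = P = 9307/10000 ≈ 0.930700
step 4 [2y] swap r/2=223/9514: DF=(1 − 223/9514·(0.991600+0.972500+0.930700))/(1+223/9514) = 2277/2500 ≈ 0.910800
step 5 [2.5y] swap r/2=1313/46743: DF=(1 − 1313/46743·(0.991600+0.972500+0.930700+0.910800))/(1+1313/46743) = 8687/10000 ≈ 0.868700
step 6 [3y] bond c/2=1/80: DF=(748689/800000 − 1/80·(0.991600+0.972500+0.930700+0.910800+0.868700))/(1+1/80) = 4333/5000 ≈ 0.866600
step 7 [3.5y] zero: DF = P = 8213/10000 ≈ 0.821300
step 8 [4y] bond c/2=9/400: DF=(3869547/4000000 − 9/400·(0.991600+0.972500+0.930700+0.910800+0.868700+0.866600+0.821300))/(1+9/400) = 8061/10000 ≈ 0.806100

1 1/2 2479/2500
2 1 389/400
3 3/2 9307/10000
4 2 2277/2500
5 5/2 8687/10000
6 3 4333/5000
7 7/2 8213/10000
8 4 8061/10000
s(4y) = (1/(8061/10000) − 1)/(4) = 1939/32244 ≈ 6.0135%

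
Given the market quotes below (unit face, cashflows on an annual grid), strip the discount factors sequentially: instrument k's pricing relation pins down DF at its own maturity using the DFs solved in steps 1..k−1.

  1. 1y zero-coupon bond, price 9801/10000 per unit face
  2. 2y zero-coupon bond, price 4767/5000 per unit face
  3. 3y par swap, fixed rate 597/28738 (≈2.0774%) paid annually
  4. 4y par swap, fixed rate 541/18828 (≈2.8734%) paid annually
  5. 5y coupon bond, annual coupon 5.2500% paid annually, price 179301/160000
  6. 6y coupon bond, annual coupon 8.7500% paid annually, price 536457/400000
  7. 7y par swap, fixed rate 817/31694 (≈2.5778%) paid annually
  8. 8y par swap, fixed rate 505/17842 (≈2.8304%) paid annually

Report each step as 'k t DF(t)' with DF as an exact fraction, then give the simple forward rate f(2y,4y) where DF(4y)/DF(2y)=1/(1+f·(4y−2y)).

step 1 [1y] zero: DF = P = 9801/10000 ≈ 0.980100
step 2 [2y] zero: DF = P = 4767/5000 ≈ 0.953400
step 3 [3y] swap r/1=597/28738: DF=(1 − 597/28738·(0.980100+0.953400))/(1+597/28738) = 9403/10000 ≈ 0.940300
step 4 [4y] swap r/1=541/18828: DF=(1 − 541/18828·(0.980100+0.953400+0.940300))/(1+541/18828) = 4459/5000 ≈ 0.891800
step 5 [5y] bond c/1=21/400: DF=(179301/160000 − 21/400·(0.980100+0.953400+0.940300+0.891800))/(1+21/400) = 8769/10000 ≈ 0.876900
step 6 [6y] bond c/1=7/80: DF=(536457/400000 − 7/80·(0.980100+0.953400+0.940300+0.891800+0.876900))/(1+7/80) = 8597/10000 ≈ 0.859700
step 7 [7y] swap r/1=817/31694: DF=(1 − 817/31694·(0.980100+0.953400+0.940300+0.891800+0.876900+0.859700))/(1+817/31694) = 4183/5000 ≈ 0.836600
step 8 [8y] swap r/1=505/17842: DF=(1 − 505/17842·(0.980100+0.953400+0.940300+0.891800+0.876900+0.859700+0.836600))/(1+505/17842) = 399/500 ≈ 0.798000

1 1 9801/10000
2 2 4767/5000
3 3 9403/10000
4 4 4459/5000
5 5 8769/10000
6 6 8597/10000
7 7 4183/5000
8 8 399/500
f(2y,4y) = ((4767/5000)/(4459/5000) − 1)/(2) = 22/637 ≈ 3.4537%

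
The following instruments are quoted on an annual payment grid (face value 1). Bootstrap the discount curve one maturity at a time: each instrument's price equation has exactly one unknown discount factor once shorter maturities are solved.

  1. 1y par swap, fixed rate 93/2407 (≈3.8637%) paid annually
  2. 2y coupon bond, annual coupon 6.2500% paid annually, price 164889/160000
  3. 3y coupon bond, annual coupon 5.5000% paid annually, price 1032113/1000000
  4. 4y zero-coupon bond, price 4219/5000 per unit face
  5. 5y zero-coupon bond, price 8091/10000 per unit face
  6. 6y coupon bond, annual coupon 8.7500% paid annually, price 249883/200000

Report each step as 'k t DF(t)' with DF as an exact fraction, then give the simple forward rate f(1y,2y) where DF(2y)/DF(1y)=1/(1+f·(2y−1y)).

step 1 [1y] swap r/1=93/2407: DF=(1 − 93/2407·(0))/(1+93/2407) = 2407/2500 ≈ 0.962800
step 2 [2y] bond c/1=1/16: DF=(164889/160000 − 1/16·(0.962800))/(1+1/16) = 9133/10000 ≈ 0.913300
step 3 [3y] bond c/1=11/200: DF=(1032113/1000000 − 11/200·(0.962800+0.913300))/(1+11/200) = 1761/2000 ≈ 0.880500
step 4 [4y] zero: DF = P = 4219/5000 ≈ 0.843800
step 5 [5y] zero: DF = P = 8091/10000 ≈ 0.809100
step 6 [6y] bond c/1=7/80: DF=(249883/200000 − 7/80·(0.962800+0.913300+0.880500+0.843800+0.809100))/(1+7/80) = 7941/10000 ≈ 0.794100

1 1 2407/2500
2 2 9133/10000
3 3 1761/2000
4 4 4219/5000
5 5 8091/10000
6 6 7941/10000
f(1y,2y) = ((2407/2500)/(9133/10000) − 1)/(1) = 495/9133 ≈ 5.4199%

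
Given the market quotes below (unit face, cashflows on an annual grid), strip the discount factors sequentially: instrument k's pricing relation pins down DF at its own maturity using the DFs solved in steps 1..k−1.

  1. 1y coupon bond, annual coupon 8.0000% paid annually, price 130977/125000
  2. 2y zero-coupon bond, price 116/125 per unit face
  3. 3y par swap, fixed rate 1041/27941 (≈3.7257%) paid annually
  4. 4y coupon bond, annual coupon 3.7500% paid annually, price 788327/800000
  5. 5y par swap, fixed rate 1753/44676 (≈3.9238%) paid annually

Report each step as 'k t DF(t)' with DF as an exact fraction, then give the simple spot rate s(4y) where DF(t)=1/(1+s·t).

1 1 4851/5000
2 2 116/125
3 3 8959/10000
4 4 1061/1250
5 5 8247/10000
s(4y) = (1/(1061/1250) − 1)/(4) = 189/4244 ≈ 4.4533%

step 1 [1y] bond c/1=2/25: DF=(130977/125000 − 2/25·(0))/(1+2/25) = 4851/5000 ≈ 0.970200
step 2 [2y] zero: DF = P = 116/125 ≈ 0.928000
step 3 [3y] swap r/1=1041/27941: DF=(1 − 1041/27941·(0.970200+0.928000))/(1+1041/27941) = 8959/10000 ≈ 0.895900
step 4 [4y] bond c/1=3/80: DF=(788327/800000 − 3/80·(0.970200+0.928000+0.895900))/(1+3/80) = 1061/1250 ≈ 0.848800
step 5 [5y] swap r/1=1753/44676: DF=(1 − 1753/44676·(0.970200+0.928000+0.895900+0.848800))/(1+1753/44676) = 8247/10000 ≈ 0.824700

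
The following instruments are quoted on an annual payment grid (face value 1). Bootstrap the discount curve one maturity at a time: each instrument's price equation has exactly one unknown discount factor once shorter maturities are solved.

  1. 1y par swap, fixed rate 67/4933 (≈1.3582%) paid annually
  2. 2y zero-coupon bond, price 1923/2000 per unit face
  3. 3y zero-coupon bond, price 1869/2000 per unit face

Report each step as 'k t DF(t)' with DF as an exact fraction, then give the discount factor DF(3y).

step 1 [1y] swap r/1=67/4933: DF=(1 − 67/4933·(0))/(1+67/4933) = 4933/5000 ≈ 0.986600
step 2 [2y] zero: DF = P = 1923/2000 ≈ 0.961500
step 3 [3y] zero: DF = P = 1869/2000 ≈ 0.934500

1 1 4933/5000
2 2 1923/2000
3 3 1869/2000
DF(3y) = 1869/2000 ≈ 0.934500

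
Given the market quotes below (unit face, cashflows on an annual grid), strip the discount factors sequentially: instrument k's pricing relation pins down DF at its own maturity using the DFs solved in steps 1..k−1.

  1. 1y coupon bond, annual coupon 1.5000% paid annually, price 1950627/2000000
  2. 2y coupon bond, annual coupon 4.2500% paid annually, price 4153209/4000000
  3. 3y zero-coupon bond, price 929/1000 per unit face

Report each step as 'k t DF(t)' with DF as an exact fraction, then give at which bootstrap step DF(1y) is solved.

1 1 9609/10000
2 2 598/625
3 3 929/1000
DF(1y) is solved at step 1

step 1 [1y] bond c/1=3/200: DF=(1950627/2000000 − 3/200·(0))/(1+3/200) = 9609/10000 ≈ 0.960900
step 2 [2y] bond c/1=17/400: DF=(4153209/4000000 − 17/400·(0.960900))/(1+17/400) = 598/625 ≈ 0.956800
step 3 [3y] zero: DF = P = 929/1000 ≈ 0.929000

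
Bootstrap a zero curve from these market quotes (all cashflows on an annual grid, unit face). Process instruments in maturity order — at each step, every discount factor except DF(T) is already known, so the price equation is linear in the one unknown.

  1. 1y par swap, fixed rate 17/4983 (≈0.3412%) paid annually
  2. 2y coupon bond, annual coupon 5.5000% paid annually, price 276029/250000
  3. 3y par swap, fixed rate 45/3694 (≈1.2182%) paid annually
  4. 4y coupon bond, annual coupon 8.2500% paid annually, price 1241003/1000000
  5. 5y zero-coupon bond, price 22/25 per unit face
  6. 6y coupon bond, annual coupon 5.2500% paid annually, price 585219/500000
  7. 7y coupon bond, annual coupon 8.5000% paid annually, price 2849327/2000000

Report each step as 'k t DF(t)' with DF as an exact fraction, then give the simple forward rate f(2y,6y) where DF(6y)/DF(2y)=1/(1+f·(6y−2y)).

1 1 4983/5000
2 2 4973/5000
3 3 241/250
4 4 2303/2500
5 5 22/25
6 6 2187/2500
7 7 8719/10000
f(2y,6y) = ((4973/5000)/(2187/2500) − 1)/(4) = 599/17496 ≈ 3.4236%

step 1 [1y] swap r/1=17/4983: DF=(1 − 17/4983·(0))/(1+17/4983) = 4983/5000 ≈ 0.996600
step 2 [2y] bond c/1=11/200: DF=(276029/250000 − 11/200·(0.996600))/(1+11/200) = 4973/5000 ≈ 0.994600
step 3 [3y] swap r/1=45/3694: DF=(1 − 45/3694·(0.996600+0.994600))/(1+45/3694) = 241/250 ≈ 0.964000
step 4 [4y] bond c/1=33/400: DF=(1241003/1000000 − 33/400·(0.996600+0.994600+0.964000))/(1+33/400) = 2303/2500 ≈ 0.921200
step 5 [5y] zero: DF = P = 22/25 ≈ 0.880000
step 6 [6y] bond c/1=21/400: DF=(585219/500000 − 21/400·(0.996600+0.994600+0.964000+0.921200+0.880000))/(1+21/400) = 2187/2500 ≈ 0.874800
step 7 [7y] bond c/1=17/200: DF=(2849327/2000000 − 17/200·(0.996600+0.994600+0.964000+0.921200+0.880000+0.874800))/(1+17/200) = 8719/10000 ≈ 0.871900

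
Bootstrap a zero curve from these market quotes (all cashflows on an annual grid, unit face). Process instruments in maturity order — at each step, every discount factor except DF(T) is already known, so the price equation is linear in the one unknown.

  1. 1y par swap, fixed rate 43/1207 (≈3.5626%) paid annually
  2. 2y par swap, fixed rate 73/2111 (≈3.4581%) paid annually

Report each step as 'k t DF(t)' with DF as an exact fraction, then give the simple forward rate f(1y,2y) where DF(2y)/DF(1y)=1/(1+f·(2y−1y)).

1 1 1207/1250
2 2 9343/10000
f(1y,2y) = ((1207/1250)/(9343/10000) − 1)/(1) = 313/9343 ≈ 3.3501%

step 1 [1y] swap r/1=43/1207: DF=(1 − 43/1207·(0))/(1+43/1207) = 1207/1250 ≈ 0.965600
step 2 [2y] swap r/1=73/2111: DF=(1 − 73/2111·(0.965600))/(1+73/2111) = 9343/10000 ≈ 0.934300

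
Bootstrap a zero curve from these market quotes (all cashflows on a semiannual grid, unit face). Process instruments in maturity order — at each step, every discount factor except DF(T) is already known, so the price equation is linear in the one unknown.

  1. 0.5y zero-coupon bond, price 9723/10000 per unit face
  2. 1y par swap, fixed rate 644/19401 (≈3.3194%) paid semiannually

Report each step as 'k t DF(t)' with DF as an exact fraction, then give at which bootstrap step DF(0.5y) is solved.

1 1/2 9723/10000
2 1 4839/5000
DF(0.5y) is solved at step 1

step 1 [0.5y] zero: DF = P = 9723/10000 ≈ 0.972300
step 2 [1y] swap r/2=322/19401: DF=(1 − 322/19401·(0.972300))/(1+322/19401) = 4839/5000 ≈ 0.967800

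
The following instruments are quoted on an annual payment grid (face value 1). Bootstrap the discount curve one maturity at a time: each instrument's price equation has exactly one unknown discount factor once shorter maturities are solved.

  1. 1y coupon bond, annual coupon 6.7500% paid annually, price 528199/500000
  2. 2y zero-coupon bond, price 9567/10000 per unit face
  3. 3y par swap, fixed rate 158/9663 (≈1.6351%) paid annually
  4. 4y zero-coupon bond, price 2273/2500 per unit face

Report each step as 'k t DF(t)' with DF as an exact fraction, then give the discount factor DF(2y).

step 1 [1y] bond c/1=27/400: DF=(528199/500000 − 27/400·(0))/(1+27/400) = 1237/1250 ≈ 0.989600
step 2 [2y] zero: DF = P = 9567/10000 ≈ 0.956700
step 3 [3y] swap r/1=158/9663: DF=(1 − 158/9663·(0.989600+0.956700))/(1+158/9663) = 4763/5000 ≈ 0.952600
step 4 [4y] zero: DF = P = 2273/2500 ≈ 0.909200

1 1 1237/1250
2 2 9567/10000
3 3 4763/5000
4 4 2273/2500
DF(2y) = 9567/10000 ≈ 0.956700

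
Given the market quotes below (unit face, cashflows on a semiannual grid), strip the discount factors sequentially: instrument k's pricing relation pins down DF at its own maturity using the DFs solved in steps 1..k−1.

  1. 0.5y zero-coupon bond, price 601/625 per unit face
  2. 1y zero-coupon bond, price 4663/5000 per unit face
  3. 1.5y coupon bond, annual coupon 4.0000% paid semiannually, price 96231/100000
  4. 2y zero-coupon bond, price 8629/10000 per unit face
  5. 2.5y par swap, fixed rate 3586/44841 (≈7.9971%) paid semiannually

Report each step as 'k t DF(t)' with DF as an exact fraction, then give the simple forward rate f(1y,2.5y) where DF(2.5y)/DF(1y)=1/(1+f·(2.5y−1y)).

1 1/2 601/625
2 1 4663/5000
3 3/2 9063/10000
4 2 8629/10000
5 5/2 8207/10000
f(1y,2.5y) = ((4663/5000)/(8207/10000) − 1)/(3/2) = 746/8207 ≈ 9.0898%

step 1 [0.5y] zero: DF = P = 601/625 ≈ 0.961600
step 2 [1y] zero: DF = P = 4663/5000 ≈ 0.932600
step 3 [1.5y] bond c/2=1/50: DF=(96231/100000 − 1/50·(0.961600+0.932600))/(1+1/50) = 9063/10000 ≈ 0.906300
step 4 [2y] zero: DF = P = 8629/10000 ≈ 0.862900
step 5 [2.5y] swap r/2=1793/44841: DF=(1 − 1793/44841·(0.961600+0.932600+0.906300+0.862900))/(1+1793/44841) = 8207/10000 ≈ 0.820700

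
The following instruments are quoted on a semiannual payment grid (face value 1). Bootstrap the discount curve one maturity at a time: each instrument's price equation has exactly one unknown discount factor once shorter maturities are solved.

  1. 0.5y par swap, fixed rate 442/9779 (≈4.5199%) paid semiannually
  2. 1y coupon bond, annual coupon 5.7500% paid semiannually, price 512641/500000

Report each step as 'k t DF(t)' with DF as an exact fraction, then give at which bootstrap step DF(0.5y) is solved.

step 1 [0.5y] swap r/2=221/9779: DF=(1 − 221/9779·(0))/(1+221/9779) = 9779/10000 ≈ 0.977900
step 2 [1y] bond c/2=23/800: DF=(512641/500000 − 23/800·(0.977900))/(1+23/800) = 9693/10000 ≈ 0.969300

1 1/2 9779/10000
2 1 9693/10000
DF(0.5y) is solved at step 1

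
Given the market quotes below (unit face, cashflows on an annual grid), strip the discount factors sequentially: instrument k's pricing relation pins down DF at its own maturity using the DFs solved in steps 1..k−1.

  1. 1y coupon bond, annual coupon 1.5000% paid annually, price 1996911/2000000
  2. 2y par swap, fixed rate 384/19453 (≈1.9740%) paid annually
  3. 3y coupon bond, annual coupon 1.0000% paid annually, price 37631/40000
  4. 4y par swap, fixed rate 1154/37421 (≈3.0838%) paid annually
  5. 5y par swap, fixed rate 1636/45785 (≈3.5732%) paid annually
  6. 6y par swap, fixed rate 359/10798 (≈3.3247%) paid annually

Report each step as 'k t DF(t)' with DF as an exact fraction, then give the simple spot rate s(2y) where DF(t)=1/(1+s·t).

step 1 [1y] bond c/1=3/200: DF=(1996911/2000000 − 3/200·(0))/(1+3/200) = 9837/10000 ≈ 0.983700
step 2 [2y] swap r/1=384/19453: DF=(1 − 384/19453·(0.983700))/(1+384/19453) = 601/625 ≈ 0.961600
step 3 [3y] bond c/1=1/100: DF=(37631/40000 − 1/100·(0.983700+0.961600))/(1+1/100) = 4561/5000 ≈ 0.912200
step 4 [4y] swap r/1=1154/37421: DF=(1 − 1154/37421·(0.983700+0.961600+0.912200))/(1+1154/37421) = 4423/5000 ≈ 0.884600
step 5 [5y] swap r/1=1636/45785: DF=(1 − 1636/45785·(0.983700+0.961600+0.912200+0.884600))/(1+1636/45785) = 2091/2500 ≈ 0.836400
step 6 [6y] swap r/1=359/10798: DF=(1 − 359/10798·(0.983700+0.961600+0.912200+0.884600+0.836400))/(1+359/10798) = 1641/2000 ≈ 0.820500

1 1 9837/10000
2 2 601/625
3 3 4561/5000
4 4 4423/5000
5 5 2091/2500
6 6 1641/2000
s(2y) = (1/(601/625) − 1)/(2) = 12/601 ≈ 1.9967%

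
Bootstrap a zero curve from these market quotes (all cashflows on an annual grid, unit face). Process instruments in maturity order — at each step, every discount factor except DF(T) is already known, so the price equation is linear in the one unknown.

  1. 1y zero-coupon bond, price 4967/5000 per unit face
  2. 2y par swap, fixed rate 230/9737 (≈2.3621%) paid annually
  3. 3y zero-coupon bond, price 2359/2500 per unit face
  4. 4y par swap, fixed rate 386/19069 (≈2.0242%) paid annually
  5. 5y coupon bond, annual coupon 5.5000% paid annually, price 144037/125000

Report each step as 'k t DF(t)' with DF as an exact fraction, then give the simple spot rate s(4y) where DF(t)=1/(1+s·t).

step 1 [1y] zero: DF = P = 4967/5000 ≈ 0.993400
step 2 [2y] swap r/1=230/9737: DF=(1 − 230/9737·(0.993400))/(1+230/9737) = 477/500 ≈ 0.954000
step 3 [3y] zero: DF = P = 2359/2500 ≈ 0.943600
step 4 [4y] swap r/1=386/19069: DF=(1 − 386/19069·(0.993400+0.954000+0.943600))/(1+386/19069) = 2307/2500 ≈ 0.922800
step 5 [5y] bond c/1=11/200: DF=(144037/125000 − 11/200·(0.993400+0.954000+0.943600+0.922800))/(1+11/200) = 4467/5000 ≈ 0.893400

1 1 4967/5000
2 2 477/500
3 3 2359/2500
4 4 2307/2500
5 5 4467/5000
s(4y) = (1/(2307/2500) − 1)/(4) = 193/9228 ≈ 2.0915%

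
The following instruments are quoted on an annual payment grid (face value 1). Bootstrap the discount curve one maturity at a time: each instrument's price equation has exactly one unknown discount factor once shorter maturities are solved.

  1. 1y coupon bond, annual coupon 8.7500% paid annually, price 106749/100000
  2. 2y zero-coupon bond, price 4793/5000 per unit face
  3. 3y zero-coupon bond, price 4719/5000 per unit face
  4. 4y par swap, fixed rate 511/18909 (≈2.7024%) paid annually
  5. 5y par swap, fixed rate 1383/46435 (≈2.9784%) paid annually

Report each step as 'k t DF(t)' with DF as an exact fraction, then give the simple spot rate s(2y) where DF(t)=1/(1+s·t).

step 1 [1y] bond c/1=7/80: DF=(106749/100000 − 7/80·(0))/(1+7/80) = 1227/1250 ≈ 0.981600
step 2 [2y] zero: DF = P = 4793/5000 ≈ 0.958600
step 3 [3y] zero: DF = P = 4719/5000 ≈ 0.943800
step 4 [4y] swap r/1=511/18909: DF=(1 − 511/18909·(0.981600+0.958600+0.943800))/(1+511/18909) = 4489/5000 ≈ 0.897800
step 5 [5y] swap r/1=1383/46435: DF=(1 − 1383/46435·(0.981600+0.958600+0.943800+0.897800))/(1+1383/46435) = 8617/10000 ≈ 0.861700

1 1 1227/1250
2 2 4793/5000
3 3 4719/5000
4 4 4489/5000
5 5 8617/10000
s(2y) = (1/(4793/5000) − 1)/(2) = 207/9586 ≈ 2.1594%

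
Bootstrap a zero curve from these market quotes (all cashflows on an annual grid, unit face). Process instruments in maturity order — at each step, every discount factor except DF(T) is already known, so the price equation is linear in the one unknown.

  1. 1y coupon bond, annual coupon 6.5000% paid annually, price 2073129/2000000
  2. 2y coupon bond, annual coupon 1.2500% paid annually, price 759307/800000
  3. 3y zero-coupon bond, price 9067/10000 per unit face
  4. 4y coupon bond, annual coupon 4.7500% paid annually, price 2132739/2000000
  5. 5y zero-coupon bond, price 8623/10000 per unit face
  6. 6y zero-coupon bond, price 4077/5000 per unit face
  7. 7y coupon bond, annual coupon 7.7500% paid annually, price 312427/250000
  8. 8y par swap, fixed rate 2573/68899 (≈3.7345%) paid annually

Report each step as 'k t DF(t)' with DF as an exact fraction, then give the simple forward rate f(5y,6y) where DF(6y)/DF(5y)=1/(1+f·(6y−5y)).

step 1 [1y] bond c/1=13/200: DF=(2073129/2000000 − 13/200·(0))/(1+13/200) = 9733/10000 ≈ 0.973300
step 2 [2y] bond c/1=1/80: DF=(759307/800000 − 1/80·(0.973300))/(1+1/80) = 4627/5000 ≈ 0.925400
step 3 [3y] zero: DF = P = 9067/10000 ≈ 0.906700
step 4 [4y] bond c/1=19/400: DF=(2132739/2000000 − 19/400·(0.973300+0.925400+0.906700))/(1+19/400) = 2227/2500 ≈ 0.890800
step 5 [5y] zero: DF = P = 8623/10000 ≈ 0.862300
step 6 [6y] zero: DF = P = 4077/5000 ≈ 0.815400
step 7 [7y] bond c/1=31/400: DF=(312427/250000 − 31/400·(0.973300+0.925400+0.906700+0.890800+0.862300+0.815400))/(1+31/400) = 7733/10000 ≈ 0.773300
step 8 [8y] swap r/1=2573/68899: DF=(1 − 2573/68899·(0.973300+0.925400+0.906700+0.890800+0.862300+0.815400+0.773300))/(1+2573/68899) = 7427/10000 ≈ 0.742700

1 1 9733/10000
2 2 4627/5000
3 3 9067/10000
4 4 2227/2500
5 5 8623/10000
6 6 4077/5000
7 7 7733/10000
8 8 7427/10000
f(5y,6y) = ((8623/10000)/(4077/5000) − 1)/(1) = 469/8154 ≈ 5.7518%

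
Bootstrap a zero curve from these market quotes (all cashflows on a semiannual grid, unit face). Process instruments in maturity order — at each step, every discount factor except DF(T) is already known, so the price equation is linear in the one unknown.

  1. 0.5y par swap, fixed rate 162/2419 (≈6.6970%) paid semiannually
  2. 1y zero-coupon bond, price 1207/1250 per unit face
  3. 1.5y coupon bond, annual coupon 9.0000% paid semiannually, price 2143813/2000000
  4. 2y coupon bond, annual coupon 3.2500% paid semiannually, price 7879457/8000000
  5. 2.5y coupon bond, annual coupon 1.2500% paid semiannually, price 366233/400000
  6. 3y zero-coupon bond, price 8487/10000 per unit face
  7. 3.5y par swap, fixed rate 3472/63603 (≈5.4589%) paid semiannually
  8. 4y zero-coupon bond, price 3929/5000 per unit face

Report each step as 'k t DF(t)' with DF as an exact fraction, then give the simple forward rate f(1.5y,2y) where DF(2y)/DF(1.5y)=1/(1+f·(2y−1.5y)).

1 1/2 2419/2500
2 1 1207/1250
3 3/2 377/400
4 2 577/625
5 5/2 8863/10000
6 3 8487/10000
7 7/2 1033/1250
8 4 3929/5000
f(1.5y,2y) = ((377/400)/(577/625) − 1)/(1/2) = 193/4616 ≈ 4.1811%

step 1 [0.5y] swap r/2=81/2419: DF=(1 − 81/2419·(0))/(1+81/2419) = 2419/2500 ≈ 0.967600
step 2 [1y] zero: DF = P = 1207/1250 ≈ 0.965600
step 3 [1.5y] bond c/2=9/200: DF=(2143813/2000000 − 9/200·(0.967600+0.965600))/(1+9/200) = 377/400 ≈ 0.942500
step 4 [2y] bond c/2=13/800: DF=(7879457/8000000 − 13/800·(0.967600+0.965600+0.942500))/(1+13/800) = 577/625 ≈ 0.923200
step 5 [2.5y] bond c/2=1/160: DF=(366233/400000 − 1/160·(0.967600+0.965600+0.942500+0.923200))/(1+1/160) = 8863/10000 ≈ 0.886300
step 6 [3y] zero: DF = P = 8487/10000 ≈ 0.848700
step 7 [3.5y] swap r/2=1736/63603: DF=(1 − 1736/63603·(0.967600+0.965600+0.942500+0.923200+0.886300+0.848700))/(1+1736/63603) = 1033/1250 ≈ 0.826400
step 8 [4y] zero: DF = P = 3929/5000 ≈ 0.785800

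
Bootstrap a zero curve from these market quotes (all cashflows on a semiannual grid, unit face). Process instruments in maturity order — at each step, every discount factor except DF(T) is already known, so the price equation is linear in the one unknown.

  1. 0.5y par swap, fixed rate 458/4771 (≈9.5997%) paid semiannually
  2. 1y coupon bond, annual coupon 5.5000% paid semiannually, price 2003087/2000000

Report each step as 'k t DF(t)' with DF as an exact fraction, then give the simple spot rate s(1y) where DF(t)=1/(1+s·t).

step 1 [0.5y] swap r/2=229/4771: DF=(1 − 229/4771·(0))/(1+229/4771) = 4771/5000 ≈ 0.954200
step 2 [1y] bond c/2=11/400: DF=(2003087/2000000 − 11/400·(0.954200))/(1+11/400) = 2373/2500 ≈ 0.949200

1 1/2 4771/5000
2 1 2373/2500
s(1y) = (1/(2373/2500) − 1)/(1) = 127/2373 ≈ 5.3519%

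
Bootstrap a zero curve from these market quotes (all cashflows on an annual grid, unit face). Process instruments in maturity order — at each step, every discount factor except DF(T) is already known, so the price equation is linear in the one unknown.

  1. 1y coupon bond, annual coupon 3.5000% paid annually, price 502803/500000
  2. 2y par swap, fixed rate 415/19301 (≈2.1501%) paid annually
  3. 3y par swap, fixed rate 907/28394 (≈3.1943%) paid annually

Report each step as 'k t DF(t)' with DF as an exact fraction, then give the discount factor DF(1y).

step 1 [1y] bond c/1=7/200: DF=(502803/500000 − 7/200·(0))/(1+7/200) = 2429/2500 ≈ 0.971600
step 2 [2y] swap r/1=415/19301: DF=(1 − 415/19301·(0.971600))/(1+415/19301) = 1917/2000 ≈ 0.958500
step 3 [3y] swap r/1=907/28394: DF=(1 − 907/28394·(0.971600+0.958500))/(1+907/28394) = 9093/10000 ≈ 0.909300

1 1 2429/2500
2 2 1917/2000
3 3 9093/10000
DF(1y) = 2429/2500 ≈ 0.971600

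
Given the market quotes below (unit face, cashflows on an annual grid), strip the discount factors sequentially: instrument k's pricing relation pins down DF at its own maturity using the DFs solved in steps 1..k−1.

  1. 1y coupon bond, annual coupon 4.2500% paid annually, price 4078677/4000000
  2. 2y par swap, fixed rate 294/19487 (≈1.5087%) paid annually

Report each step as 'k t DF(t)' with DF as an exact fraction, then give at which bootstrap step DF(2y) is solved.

step 1 [1y] bond c/1=17/400: DF=(4078677/4000000 − 17/400·(0))/(1+17/400) = 9781/10000 ≈ 0.978100
step 2 [2y] swap r/1=294/19487: DF=(1 − 294/19487·(0.978100))/(1+294/19487) = 4853/5000 ≈ 0.970600

1 1 9781/10000
2 2 4853/5000
DF(2y) is solved at step 2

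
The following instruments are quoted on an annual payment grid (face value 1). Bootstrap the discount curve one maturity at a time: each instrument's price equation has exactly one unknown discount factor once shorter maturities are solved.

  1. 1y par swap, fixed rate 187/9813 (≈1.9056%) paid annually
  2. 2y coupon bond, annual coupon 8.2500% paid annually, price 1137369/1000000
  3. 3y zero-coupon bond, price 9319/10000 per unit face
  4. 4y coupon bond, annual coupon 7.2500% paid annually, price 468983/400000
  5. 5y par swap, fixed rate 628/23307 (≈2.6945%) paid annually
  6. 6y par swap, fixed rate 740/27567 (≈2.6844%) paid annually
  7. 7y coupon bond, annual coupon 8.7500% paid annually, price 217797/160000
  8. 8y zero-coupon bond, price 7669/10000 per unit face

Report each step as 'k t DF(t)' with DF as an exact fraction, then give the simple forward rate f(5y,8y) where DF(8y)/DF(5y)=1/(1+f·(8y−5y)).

step 1 [1y] swap r/1=187/9813: DF=(1 − 187/9813·(0))/(1+187/9813) = 9813/10000 ≈ 0.981300
step 2 [2y] bond c/1=33/400: DF=(1137369/1000000 − 33/400·(0.981300))/(1+33/400) = 9759/10000 ≈ 0.975900
step 3 [3y] zero: DF = P = 9319/10000 ≈ 0.931900
step 4 [4y] bond c/1=29/400: DF=(468983/400000 − 29/400·(0.981300+0.975900+0.931900))/(1+29/400) = 8979/10000 ≈ 0.897900
step 5 [5y] swap r/1=628/23307: DF=(1 − 628/23307·(0.981300+0.975900+0.931900+0.897900))/(1+628/23307) = 1093/1250 ≈ 0.874400
step 6 [6y] swap r/1=740/27567: DF=(1 − 740/27567·(0.981300+0.975900+0.931900+0.897900+0.874400))/(1+740/27567) = 213/250 ≈ 0.852000
step 7 [7y] bond c/1=7/80: DF=(217797/160000 − 7/80·(0.981300+0.975900+0.931900+0.897900+0.874400+0.852000))/(1+7/80) = 8081/10000 ≈ 0.808100
step 8 [8y] zero: DF = P = 7669/10000 ≈ 0.766900

1 1 9813/10000
2 2 9759/10000
3 3 9319/10000
4 4 8979/10000
5 5 1093/1250
6 6 213/250
7 7 8081/10000
8 8 7669/10000
f(5y,8y) = ((1093/1250)/(7669/10000) − 1)/(3) = 1075/23007 ≈ 4.6725%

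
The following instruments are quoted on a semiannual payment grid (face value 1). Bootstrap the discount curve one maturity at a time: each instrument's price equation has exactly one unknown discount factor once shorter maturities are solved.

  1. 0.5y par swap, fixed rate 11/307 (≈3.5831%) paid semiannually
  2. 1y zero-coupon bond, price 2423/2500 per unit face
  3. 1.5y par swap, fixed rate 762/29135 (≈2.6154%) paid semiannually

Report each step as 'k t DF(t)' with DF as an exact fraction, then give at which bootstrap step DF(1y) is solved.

step 1 [0.5y] swap r/2=11/614: DF=(1 − 11/614·(0))/(1+11/614) = 614/625 ≈ 0.982400
step 2 [1y] zero: DF = P = 2423/2500 ≈ 0.969200
step 3 [1.5y] swap r/2=381/29135: DF=(1 − 381/29135·(0.982400+0.969200))/(1+381/29135) = 9619/10000 ≈ 0.961900

1 1/2 614/625
2 1 2423/2500
3 3/2 9619/10000
DF(1y) is solved at step 2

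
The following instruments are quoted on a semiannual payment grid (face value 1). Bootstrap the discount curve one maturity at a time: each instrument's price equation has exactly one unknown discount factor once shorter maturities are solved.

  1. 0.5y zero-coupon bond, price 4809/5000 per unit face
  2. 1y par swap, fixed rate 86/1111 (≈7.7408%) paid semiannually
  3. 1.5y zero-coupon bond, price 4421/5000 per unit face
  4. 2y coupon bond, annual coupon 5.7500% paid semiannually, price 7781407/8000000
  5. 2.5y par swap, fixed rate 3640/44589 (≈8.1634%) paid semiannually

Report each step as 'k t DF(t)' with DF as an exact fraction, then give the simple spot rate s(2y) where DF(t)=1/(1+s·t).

step 1 [0.5y] zero: DF = P = 4809/5000 ≈ 0.961800
step 2 [1y] swap r/2=43/1111: DF=(1 − 43/1111·(0.961800))/(1+43/1111) = 9269/10000 ≈ 0.926900
step 3 [1.5y] zero: DF = P = 4421/5000 ≈ 0.884200
step 4 [2y] bond c/2=23/800: DF=(7781407/8000000 − 23/800·(0.961800+0.926900+0.884200))/(1+23/800) = 217/250 ≈ 0.868000
step 5 [2.5y] swap r/2=1820/44589: DF=(1 − 1820/44589·(0.961800+0.926900+0.884200+0.868000))/(1+1820/44589) = 409/500 ≈ 0.818000

1 1/2 4809/5000
2 1 9269/10000
3 3/2 4421/5000
4 2 217/250
5 5/2 409/500
s(2y) = (1/(217/250) − 1)/(2) = 33/434 ≈ 7.6037%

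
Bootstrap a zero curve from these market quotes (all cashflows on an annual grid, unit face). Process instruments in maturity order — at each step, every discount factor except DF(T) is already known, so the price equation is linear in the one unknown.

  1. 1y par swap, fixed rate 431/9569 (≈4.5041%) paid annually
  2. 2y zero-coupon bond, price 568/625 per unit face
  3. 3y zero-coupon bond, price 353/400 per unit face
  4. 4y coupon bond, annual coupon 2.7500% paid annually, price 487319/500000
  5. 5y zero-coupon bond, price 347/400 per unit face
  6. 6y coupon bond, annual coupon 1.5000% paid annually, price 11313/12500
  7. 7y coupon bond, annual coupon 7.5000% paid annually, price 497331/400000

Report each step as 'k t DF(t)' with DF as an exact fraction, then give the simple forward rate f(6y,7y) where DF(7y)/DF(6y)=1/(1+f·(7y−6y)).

1 1 9569/10000
2 2 568/625
3 3 353/400
4 4 7/8
5 5 347/400
6 6 8253/10000
7 7 7857/10000
f(6y,7y) = ((8253/10000)/(7857/10000) − 1)/(1) = 44/873 ≈ 5.0401%

step 1 [1y] swap r/1=431/9569: DF=(1 − 431/9569·(0))/(1+431/9569) = 9569/10000 ≈ 0.956900
step 2 [2y] zero: DF = P = 568/625 ≈ 0.908800
step 3 [3y] zero: DF = P = 353/400 ≈ 0.882500
step 4 [4y] bond c/1=11/400: DF=(487319/500000 − 11/400·(0.956900+0.908800+0.882500))/(1+11/400) = 7/8 ≈ 0.875000
step 5 [5y] zero: DF = P = 347/400 ≈ 0.867500
step 6 [6y] bond c/1=3/200: DF=(11313/12500 − 3/200·(0.956900+0.908800+0.882500+0.875000+0.867500))/(1+3/200) = 8253/10000 ≈ 0.825300
step 7 [7y] bond c/1=3/40: DF=(497331/400000 − 3/40·(0.956900+0.908800+0.882500+0.875000+0.867500+0.825300))/(1+3/40) = 7857/10000 ≈ 0.785700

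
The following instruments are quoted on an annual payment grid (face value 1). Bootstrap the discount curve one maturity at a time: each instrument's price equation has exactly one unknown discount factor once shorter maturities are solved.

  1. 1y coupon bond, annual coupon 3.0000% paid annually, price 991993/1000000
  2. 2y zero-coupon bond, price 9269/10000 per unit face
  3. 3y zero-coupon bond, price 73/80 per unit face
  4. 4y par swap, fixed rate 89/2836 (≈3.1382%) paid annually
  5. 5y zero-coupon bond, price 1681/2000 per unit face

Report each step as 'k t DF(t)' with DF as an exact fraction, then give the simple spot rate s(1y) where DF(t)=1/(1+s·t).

1 1 9631/10000
2 2 9269/10000
3 3 73/80
4 4 8843/10000
5 5 1681/2000
s(1y) = (1/(9631/10000) − 1)/(1) = 369/9631 ≈ 3.8314%

step 1 [1y] bond c/1=3/100: DF=(991993/1000000 − 3/100·(0))/(1+3/100) = 9631/10000 ≈ 0.963100
step 2 [2y] zero: DF = P = 9269/10000 ≈ 0.926900
step 3 [3y] zero: DF = P = 73/80 ≈ 0.912500
step 4 [4y] swap r/1=89/2836: DF=(1 − 89/2836·(0.963100+0.926900+0.912500))/(1+89/2836) = 8843/10000 ≈ 0.884300
step 5 [5y] zero: DF = P = 1681/2000 ≈ 0.840500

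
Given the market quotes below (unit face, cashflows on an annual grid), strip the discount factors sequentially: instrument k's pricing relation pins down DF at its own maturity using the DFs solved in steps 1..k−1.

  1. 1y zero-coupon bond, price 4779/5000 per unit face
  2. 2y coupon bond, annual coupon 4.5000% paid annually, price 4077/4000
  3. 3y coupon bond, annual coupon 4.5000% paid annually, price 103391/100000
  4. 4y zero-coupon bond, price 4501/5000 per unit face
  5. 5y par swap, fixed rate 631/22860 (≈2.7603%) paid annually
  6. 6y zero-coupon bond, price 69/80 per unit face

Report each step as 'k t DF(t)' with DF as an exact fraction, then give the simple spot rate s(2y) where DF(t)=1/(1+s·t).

1 1 4779/5000
2 2 4671/5000
3 3 227/250
4 4 4501/5000
5 5 4369/5000
6 6 69/80
s(2y) = (1/(4671/5000) − 1)/(2) = 329/9342 ≈ 3.5217%

step 1 [1y] zero: DF = P = 4779/5000 ≈ 0.955800
step 2 [2y] bond c/1=9/200: DF=(4077/4000 − 9/200·(0.955800))/(1+9/200) = 4671/5000 ≈ 0.934200
step 3 [3y] bond c/1=9/200: DF=(103391/100000 − 9/200·(0.955800+0.934200))/(1+9/200) = 227/250 ≈ 0.908000
step 4 [4y] zero: DF = P = 4501/5000 ≈ 0.900200
step 5 [5y] swap r/1=631/22860: DF=(1 − 631/22860·(0.955800+0.934200+0.908000+0.900200))/(1+631/22860) = 4369/5000 ≈ 0.873800
step 6 [6y] zero: DF = P = 69/80 ≈ 0.862500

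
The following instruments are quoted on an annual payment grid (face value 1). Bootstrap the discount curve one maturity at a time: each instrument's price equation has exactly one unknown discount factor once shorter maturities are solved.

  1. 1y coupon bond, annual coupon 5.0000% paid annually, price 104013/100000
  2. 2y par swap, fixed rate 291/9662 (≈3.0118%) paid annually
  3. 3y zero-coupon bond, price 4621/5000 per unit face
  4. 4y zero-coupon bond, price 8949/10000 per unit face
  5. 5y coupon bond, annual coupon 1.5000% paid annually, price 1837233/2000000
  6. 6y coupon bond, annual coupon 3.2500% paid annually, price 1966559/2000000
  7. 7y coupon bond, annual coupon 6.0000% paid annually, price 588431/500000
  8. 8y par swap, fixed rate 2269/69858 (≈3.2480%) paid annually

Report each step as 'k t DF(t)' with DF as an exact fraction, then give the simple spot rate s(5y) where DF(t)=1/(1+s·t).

1 1 4953/5000
2 2 4709/5000
3 3 4621/5000
4 4 8949/10000
5 5 531/625
6 6 323/400
7 7 8041/10000
8 8 7731/10000
s(5y) = (1/(531/625) − 1)/(5) = 94/2655 ≈ 3.5405%

step 1 [1y] bond c/1=1/20: DF=(104013/100000 − 1/20·(0))/(1+1/20) = 4953/5000 ≈ 0.990600
step 2 [2y] swap r/1=291/9662: DF=(1 − 291/9662·(0.990600))/(1+291/9662) = 4709/5000 ≈ 0.941800
step 3 [3y] zero: DF = P = 4621/5000 ≈ 0.924200
step 4 [4y] zero: DF = P = 8949/10000 ≈ 0.894900
step 5 [5y] bond c/1=3/200: DF=(1837233/2000000 − 3/200·(0.990600+0.941800+0.924200+0.894900))/(1+3/200) = 531/625 ≈ 0.849600
step 6 [6y] bond c/1=13/400: DF=(1966559/2000000 − 13/400·(0.990600+0.941800+0.924200+0.894900+0.849600))/(1+13/400) = 323/400 ≈ 0.807500
step 7 [7y] bond c/1=3/50: DF=(588431/500000 − 3/50·(0.990600+0.941800+0.924200+0.894900+0.849600+0.807500))/(1+3/50) = 8041/10000 ≈ 0.804100
step 8 [8y] swap r/1=2269/69858: DF=(1 − 2269/69858·(0.990600+0.941800+0.924200+0.894900+0.849600+0.807500+0.804100))/(1+2269/69858) = 7731/10000 ≈ 0.773100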